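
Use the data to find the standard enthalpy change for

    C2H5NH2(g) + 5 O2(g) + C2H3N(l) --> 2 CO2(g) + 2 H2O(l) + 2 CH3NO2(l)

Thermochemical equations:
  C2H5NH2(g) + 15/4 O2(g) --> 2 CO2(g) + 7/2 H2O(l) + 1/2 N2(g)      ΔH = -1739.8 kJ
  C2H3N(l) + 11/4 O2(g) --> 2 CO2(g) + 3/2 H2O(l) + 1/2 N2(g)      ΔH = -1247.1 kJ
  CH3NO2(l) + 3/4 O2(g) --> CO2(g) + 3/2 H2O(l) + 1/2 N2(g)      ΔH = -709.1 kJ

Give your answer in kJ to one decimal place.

equation 1 as written (C2H5NH2(g) already on the reactant side): -1739.8 kJ
equation 2 as written (C2H3N(l) already on the reactant side): -1247.1 kJ
equation 3 reversed and × 2 (reverse to put CH3NO2(l) on the product side; ×2 to match 2 CH3NO2(l) in the target): (-2)·(-709.1) = +1418.2 kJ
By Hess's law, ΔH = (-1739.8) + (-1247.1) + (+1418.2) = -1568.7 kJ

ΔH = -1568.7 kJ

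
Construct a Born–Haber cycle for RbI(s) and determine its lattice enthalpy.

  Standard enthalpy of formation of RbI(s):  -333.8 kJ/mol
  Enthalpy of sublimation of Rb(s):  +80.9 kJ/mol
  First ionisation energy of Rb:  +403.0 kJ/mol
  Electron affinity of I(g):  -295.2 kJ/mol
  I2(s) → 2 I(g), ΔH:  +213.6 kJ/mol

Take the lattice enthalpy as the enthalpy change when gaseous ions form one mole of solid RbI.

ΔHf° = 1·ΔHsub + 1·(ΣIE) + 1/2·D(I2) + 1·EA + U
-333.8 = 1·(+80.9) + 1·(+403.0) + 1/2·(+213.6) + 1·(-295.2) + U
U = -333.8 − (+295.5) = -629.3 kJ/mol

U = -629.3 kJ/mol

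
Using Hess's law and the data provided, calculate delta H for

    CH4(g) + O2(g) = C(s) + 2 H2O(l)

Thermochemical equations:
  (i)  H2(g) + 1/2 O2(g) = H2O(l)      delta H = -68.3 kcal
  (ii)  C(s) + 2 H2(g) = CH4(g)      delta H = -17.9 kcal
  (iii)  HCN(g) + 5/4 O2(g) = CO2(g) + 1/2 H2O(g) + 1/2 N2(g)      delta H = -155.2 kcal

(i) × 2 (×2 to match 2 H2O(l) in the target): (2)·(-68.3) = -136.6 kcal
(ii) reversed (CH4(g) must end up as a reactant): +17.9 kcal
(iii): not needed (N2(g) appears nowhere else).
delta H = (2)·(-68.3) + (-1)·(-17.9) = -118.7 kcal

delta H = -118.7 kcal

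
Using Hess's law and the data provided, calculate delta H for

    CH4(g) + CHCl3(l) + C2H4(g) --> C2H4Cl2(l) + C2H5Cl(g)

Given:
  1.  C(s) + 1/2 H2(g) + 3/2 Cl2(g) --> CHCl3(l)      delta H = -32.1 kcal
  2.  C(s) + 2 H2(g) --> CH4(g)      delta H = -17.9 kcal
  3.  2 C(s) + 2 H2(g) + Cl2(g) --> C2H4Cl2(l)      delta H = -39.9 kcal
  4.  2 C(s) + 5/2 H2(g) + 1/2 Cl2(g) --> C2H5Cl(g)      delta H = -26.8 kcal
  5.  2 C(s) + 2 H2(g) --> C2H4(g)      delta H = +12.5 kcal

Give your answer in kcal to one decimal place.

eq. 1 reversed: +32.1 kcal
eq. 2 reversed: +17.9 kcal
eq. 3 as written: -39.9 kcal
eq. 4 as written: -26.8 kcal
eq. 5 reversed: -12.5 kcal
delta H = (-1)·(-32.1) + (-1)·(-17.9) + (1)·(-39.9) + (1)·(-26.8) + (-1)·(+12.5) = -29.2 kcal

delta H = -29.2 kcal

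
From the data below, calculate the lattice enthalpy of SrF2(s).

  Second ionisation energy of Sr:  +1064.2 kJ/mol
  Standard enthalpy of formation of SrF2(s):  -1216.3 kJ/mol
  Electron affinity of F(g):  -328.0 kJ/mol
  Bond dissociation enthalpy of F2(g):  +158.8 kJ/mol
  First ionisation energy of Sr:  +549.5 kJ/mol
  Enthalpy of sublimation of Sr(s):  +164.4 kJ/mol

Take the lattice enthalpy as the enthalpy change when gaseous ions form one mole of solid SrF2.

ΔHf° = 1·ΔHsub + 1·(ΣIE) + 1·D(F2) + 2·EA + U
-1216.3 = 1·(+164.4) + 1·(+1613.7) + 1·(+158.8) + 2·(-328.0) + U
U = -1216.3 − (+1280.9) = -2497.2 kJ/mol

U = -2497.2 kJ/mol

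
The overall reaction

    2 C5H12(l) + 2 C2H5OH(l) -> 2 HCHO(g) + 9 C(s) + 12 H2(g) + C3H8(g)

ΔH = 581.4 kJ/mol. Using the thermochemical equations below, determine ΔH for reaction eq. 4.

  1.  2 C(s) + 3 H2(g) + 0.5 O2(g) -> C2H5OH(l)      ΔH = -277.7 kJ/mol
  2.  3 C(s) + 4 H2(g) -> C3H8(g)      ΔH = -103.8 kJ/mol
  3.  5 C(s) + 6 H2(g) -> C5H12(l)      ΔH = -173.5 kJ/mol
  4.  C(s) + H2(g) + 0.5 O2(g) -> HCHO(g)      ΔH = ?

eq. 1 reversed and × 2 (reverse to put C2H5OH(l) on the reactant side; ×2 to match 2 C2H5OH(l) in the target): (-2)·(-277.7) = +555.4 kJ/mol
eq. 2 as written (C3H8(g) already on the product side): -103.8 kJ/mol
eq. 3 reversed and × 2 (C5H12(l) must end up as a reactant; ×2 to match 2 C5H12(l) in the target): (-2)·(-173.5) = +347.0 kJ/mol
eq. 4 × 2 (×2 to match 2 HCHO(g) in the target): contributes 2·x
+581.4 = (+555.4) + (-103.8) + (+347.0) + 2·x
x = (+581.4 − (+798.6)) / (2) = -108.6 kJ/mol

ΔH = -108.6 kJ/mol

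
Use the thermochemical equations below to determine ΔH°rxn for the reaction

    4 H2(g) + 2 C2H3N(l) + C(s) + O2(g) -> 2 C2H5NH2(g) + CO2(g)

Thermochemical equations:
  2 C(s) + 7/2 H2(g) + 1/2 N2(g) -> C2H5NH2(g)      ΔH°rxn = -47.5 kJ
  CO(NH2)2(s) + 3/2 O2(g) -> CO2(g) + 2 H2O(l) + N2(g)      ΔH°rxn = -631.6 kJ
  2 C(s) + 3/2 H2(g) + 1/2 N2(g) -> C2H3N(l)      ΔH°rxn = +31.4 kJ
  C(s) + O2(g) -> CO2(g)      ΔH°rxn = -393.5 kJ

equation 1 × 2 (×2 to match 2 C2H5NH2(g) in the target): (2)·(-47.5) = -95.0 kJ
equation 2: not needed (CO(NH2)2(s) appears nowhere else).
equation 3 reversed and × 2 (reverse to put C2H3N(l) on the reactant side; ×2 to match 2 C2H3N(l) in the target): (-2)·(+31.4) = -62.8 kJ
equation 4 as written: -393.5 kJ
ΔH°rxn = (2)·(-47.5) + (-2)·(+31.4) + (1)·(-393.5) = -551.3 kJ

ΔH°rxn = -551.3 kJ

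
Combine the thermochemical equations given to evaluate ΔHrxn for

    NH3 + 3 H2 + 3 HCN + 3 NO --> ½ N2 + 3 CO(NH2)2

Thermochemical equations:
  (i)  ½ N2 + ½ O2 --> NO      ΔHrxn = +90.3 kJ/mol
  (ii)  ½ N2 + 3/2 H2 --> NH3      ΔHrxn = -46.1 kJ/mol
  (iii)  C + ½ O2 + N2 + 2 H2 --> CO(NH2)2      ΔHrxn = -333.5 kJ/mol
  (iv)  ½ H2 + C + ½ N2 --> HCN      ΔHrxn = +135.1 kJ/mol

(i) reversed and × 3 (reverse to put NO on the reactant side; scale by 3 for the 3 NO): (-3)·(+90.3) = -270.9 kJ/mol
(ii) reversed (reverse to put NH3 on the reactant side): +46.1 kJ/mol
(iii) × 3 (scale by 3 for the 3 CO(NH2)2): (3)·(-333.5) = -1000.5 kJ/mol
(iv) reversed and × 3 (HCN must end up as a reactant; ×3 to match 3 HCN in the target): (-3)·(+135.1) = -405.3 kJ/mol
ΔHrxn = (-3)·(+90.3) + (-1)·(-46.1) + (3)·(-333.5) + (-3)·(+135.1) = -1630.6 kJ/mol

ΔHrxn = -1630.6 kJ/mol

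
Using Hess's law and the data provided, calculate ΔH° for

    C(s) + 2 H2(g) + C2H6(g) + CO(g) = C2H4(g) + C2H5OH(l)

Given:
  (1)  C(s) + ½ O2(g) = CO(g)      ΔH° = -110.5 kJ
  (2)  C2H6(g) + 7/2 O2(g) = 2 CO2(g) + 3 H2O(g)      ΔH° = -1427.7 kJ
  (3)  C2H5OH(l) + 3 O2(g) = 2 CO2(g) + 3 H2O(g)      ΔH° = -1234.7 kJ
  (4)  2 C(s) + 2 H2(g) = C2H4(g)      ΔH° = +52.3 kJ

(1) reversed: +110.5 kJ
(2) as written: -1427.7 kJ
(3) reversed: +1234.7 kJ
(4) as written: +52.3 kJ
ΔH° = (-1)·(-110.5) + (1)·(-1427.7) + (-1)·(-1234.7) + (1)·(+52.3) = -30.2 kJ

ΔH° = -30.2 kJ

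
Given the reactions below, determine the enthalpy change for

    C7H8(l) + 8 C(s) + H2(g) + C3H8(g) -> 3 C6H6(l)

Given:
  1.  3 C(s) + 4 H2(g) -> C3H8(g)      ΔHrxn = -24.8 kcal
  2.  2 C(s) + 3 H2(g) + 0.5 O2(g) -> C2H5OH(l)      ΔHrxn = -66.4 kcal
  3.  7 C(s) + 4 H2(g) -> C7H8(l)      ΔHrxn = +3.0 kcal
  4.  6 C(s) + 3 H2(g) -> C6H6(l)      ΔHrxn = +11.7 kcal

ΔHrxn = 56.9 kcal

eq. 1 reversed: +24.8 kcal
eq. 2: not needed.
eq. 3 reversed: -3.0 kcal
eq. 4 × 3: (3)·(+11.7) = +35.1 kcal
ΔHrxn = (-1)·(-24.8) + (-1)·(+3.0) + (3)·(+11.7) = 56.9 kcal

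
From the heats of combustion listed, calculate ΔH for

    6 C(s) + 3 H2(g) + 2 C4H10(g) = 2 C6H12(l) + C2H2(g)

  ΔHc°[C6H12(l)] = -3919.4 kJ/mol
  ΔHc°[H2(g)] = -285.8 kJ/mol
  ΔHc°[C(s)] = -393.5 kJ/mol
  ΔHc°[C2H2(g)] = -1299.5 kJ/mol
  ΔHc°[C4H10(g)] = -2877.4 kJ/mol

With combustion enthalpies, reactants minus products:
= [6·(-393.5) + 3·(-285.8) + 2·(-2877.4)] − [2·(-3919.4) + 1·(-1299.5)]
= 165.1 kJ/mol

ΔH = 165.1 kJ/mol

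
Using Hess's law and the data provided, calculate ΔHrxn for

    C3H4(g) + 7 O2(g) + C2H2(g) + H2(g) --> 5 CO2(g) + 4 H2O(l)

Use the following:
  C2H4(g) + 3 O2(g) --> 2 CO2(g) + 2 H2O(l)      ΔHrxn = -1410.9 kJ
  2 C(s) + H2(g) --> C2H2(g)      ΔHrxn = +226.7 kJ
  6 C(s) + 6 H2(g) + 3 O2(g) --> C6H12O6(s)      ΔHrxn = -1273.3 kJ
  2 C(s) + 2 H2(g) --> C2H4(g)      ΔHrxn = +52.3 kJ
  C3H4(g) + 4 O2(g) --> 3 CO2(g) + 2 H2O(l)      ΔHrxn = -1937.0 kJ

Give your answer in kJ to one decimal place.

ΔHrxn = -3522.3 kJ

equation 1 as written: -1410.9 kJ
equation 2 reversed: -226.7 kJ
equation 3: not needed.
equation 4 as written: +52.3 kJ
equation 5 as written: -1937.0 kJ
Since enthalpy is a state function, ΔHrxn = (1)·(-1410.9) + (-1)·(+226.7) + (1)·(+52.3) + (1)·(-1937.0) = -3522.3 kJ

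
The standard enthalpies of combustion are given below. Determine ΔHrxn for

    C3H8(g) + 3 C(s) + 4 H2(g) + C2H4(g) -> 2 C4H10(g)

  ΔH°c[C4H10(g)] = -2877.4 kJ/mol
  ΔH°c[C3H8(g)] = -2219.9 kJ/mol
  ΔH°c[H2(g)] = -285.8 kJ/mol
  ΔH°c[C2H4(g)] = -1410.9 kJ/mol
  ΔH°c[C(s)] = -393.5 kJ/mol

ΔHrxn = -199.7 kJ/mol

With combustion enthalpies, reactants minus products:
= [1·(-2219.9) + 3·(-393.5) + 4·(-285.8) + 1·(-1410.9)] − [2·(-2877.4)]
= -199.7 kJ/mol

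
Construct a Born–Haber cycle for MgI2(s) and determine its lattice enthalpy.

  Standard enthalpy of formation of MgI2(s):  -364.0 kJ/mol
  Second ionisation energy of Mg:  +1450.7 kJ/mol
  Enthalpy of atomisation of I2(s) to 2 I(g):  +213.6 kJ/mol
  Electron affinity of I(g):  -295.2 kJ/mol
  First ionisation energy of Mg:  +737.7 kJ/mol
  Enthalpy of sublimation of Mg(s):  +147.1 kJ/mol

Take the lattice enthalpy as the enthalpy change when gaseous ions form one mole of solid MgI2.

U = -2322.7 kJ/mol

ΔHf° = 1·ΔHsub + 1·(ΣIE) + 1·D(I2) + 2·EA + U
-364.0 = 1·(+147.1) + 1·(+2188.4) + 1·(+213.6) + 2·(-295.2) + U
U = -364.0 − (+1958.7) = -2322.7 kJ/mol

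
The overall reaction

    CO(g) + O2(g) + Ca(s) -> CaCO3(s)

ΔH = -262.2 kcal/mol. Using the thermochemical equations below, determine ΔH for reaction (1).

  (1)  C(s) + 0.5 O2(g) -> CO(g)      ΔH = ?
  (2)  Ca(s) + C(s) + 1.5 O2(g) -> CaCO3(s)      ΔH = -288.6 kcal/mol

(1) reversed: contributes −x
(2) as written: -288.6 kcal/mol
-262.2 = (-288.6) − x
x = (-262.2 − (-288.6)) / (-1) = -26.4 kcal/mol

ΔH = -26.4 kcal/mol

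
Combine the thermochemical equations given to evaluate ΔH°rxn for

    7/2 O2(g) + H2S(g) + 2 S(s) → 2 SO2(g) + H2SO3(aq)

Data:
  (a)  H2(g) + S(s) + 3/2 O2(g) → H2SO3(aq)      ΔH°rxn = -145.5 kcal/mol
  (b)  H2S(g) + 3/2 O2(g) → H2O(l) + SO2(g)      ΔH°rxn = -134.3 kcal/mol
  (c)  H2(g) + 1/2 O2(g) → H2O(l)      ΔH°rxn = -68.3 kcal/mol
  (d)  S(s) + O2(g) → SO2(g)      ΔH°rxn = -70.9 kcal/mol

(a) as written (H2SO3(aq) already on the product side): -145.5 kcal/mol
(b) as written (H2S(g) already on the reactant side): -134.3 kcal/mol
(c) reversed: +68.3 kcal/mol
(d) as written: -70.9 kcal/mol
ΔH°rxn = (1)·(-145.5) + (1)·(-134.3) + (-1)·(-68.3) + (1)·(-70.9) = -282.4 kcal/mol

ΔH°rxn = -282.4 kcal/mol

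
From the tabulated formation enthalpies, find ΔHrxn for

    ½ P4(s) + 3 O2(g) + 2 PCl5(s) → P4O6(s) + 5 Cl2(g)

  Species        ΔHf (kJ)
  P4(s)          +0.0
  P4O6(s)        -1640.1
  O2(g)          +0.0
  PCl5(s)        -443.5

Products: 1·(-1640.1) + 5·(+0.0) = -1640.1
Reactants: 1/2·(+0.0) + 3·(+0.0) + 2·(-443.5) = -887.0
ΔHrxn = (-1640.1) − (-887.0) = -753.1 kJ

ΔHrxn = -753.1 kJ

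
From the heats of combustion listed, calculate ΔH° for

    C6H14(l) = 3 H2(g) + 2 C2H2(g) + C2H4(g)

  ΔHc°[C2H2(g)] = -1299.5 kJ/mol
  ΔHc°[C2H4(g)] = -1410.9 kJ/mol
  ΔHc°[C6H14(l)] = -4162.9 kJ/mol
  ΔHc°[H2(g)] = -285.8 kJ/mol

ΔH° = 704.4 kJ/mol

With combustion enthalpies, reactants minus products:
= [1·(-4162.9)] − [3·(-285.8) + 2·(-1299.5) + 1·(-1410.9)]
= 704.4 kJ/mol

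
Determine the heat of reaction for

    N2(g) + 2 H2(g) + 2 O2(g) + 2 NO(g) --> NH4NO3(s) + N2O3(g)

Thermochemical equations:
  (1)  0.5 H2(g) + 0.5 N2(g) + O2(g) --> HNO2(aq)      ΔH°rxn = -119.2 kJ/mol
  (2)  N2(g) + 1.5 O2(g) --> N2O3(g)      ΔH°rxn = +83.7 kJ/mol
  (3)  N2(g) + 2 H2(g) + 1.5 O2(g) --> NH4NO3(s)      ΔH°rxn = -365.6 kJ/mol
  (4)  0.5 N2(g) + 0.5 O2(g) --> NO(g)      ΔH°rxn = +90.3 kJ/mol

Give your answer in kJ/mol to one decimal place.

(1): not needed.
(2) as written: +83.7 kJ/mol
(3) as written: -365.6 kJ/mol
(4) reversed and × 2: (-2)·(+90.3) = -180.6 kJ/mol
Summing the manipulated equations, ΔH°rxn = (1)·(+83.7) + (1)·(-365.6) + (-2)·(+90.3) = -462.5 kJ/mol

ΔH°rxn = -462.5 kJ/mol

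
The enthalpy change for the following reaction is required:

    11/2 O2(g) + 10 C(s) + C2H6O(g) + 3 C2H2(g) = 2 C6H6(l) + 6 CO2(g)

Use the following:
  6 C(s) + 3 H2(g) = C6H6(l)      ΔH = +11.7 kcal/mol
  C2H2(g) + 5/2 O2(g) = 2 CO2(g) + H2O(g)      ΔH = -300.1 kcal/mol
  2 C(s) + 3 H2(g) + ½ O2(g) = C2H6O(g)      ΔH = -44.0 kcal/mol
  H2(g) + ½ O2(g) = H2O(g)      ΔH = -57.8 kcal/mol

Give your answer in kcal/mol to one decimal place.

ΔH = -659.5 kcal/mol

equation 1 × 2: (2)·(+11.7) = +23.4 kcal/mol
equation 2 × 3: (3)·(-300.1) = -900.3 kcal/mol
equation 3 reversed: +44.0 kcal/mol
equation 4 reversed and × 3: (-3)·(-57.8) = +173.4 kcal/mol
ΔH = (2)·(+11.7) + (3)·(-300.1) + (-1)·(-44.0) + (-3)·(-57.8) = -659.5 kcal/mol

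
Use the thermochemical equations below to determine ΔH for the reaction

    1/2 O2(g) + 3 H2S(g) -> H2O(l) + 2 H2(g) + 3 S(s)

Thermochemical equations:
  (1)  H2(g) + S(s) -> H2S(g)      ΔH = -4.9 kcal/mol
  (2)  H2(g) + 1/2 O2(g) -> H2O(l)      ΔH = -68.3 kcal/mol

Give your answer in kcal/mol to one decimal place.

ΔH = -53.6 kcal/mol

(1) reversed and × 3 (H2S(g) must end up as a reactant; scale by 3 for the 3 H2S(g)): (-3)·(-4.9) = +14.7 kcal/mol
(2) as written (H2O(l) already on the product side): -68.3 kcal/mol
ΔH = (-3)·(-4.9) + (1)·(-68.3) = -53.6 kcal/mol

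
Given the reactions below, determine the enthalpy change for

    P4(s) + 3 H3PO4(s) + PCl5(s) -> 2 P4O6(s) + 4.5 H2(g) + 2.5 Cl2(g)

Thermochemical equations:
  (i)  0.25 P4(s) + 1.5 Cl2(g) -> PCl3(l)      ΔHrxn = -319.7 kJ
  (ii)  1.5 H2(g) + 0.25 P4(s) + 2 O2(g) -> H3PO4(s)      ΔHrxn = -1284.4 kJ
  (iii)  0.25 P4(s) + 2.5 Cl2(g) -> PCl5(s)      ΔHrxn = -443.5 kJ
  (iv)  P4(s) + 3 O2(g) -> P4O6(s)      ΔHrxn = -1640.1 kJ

(i): not needed.
(ii) reversed and × 3: (-3)·(-1284.4) = +3853.2 kJ
(iii) reversed: +443.5 kJ
(iv) × 2: (2)·(-1640.1) = -3280.2 kJ
Summing the manipulated equations, ΔHrxn = (-3)·(-1284.4) + (-1)·(-443.5) + (2)·(-1640.1) = 1016.5 kJ

ΔHrxn = 1016.5 kJ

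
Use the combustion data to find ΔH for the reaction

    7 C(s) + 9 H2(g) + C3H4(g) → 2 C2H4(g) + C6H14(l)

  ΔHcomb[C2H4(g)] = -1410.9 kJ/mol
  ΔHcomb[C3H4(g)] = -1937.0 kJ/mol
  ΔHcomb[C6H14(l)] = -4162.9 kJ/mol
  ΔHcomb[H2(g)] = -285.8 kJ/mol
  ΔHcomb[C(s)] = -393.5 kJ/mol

ΔH = -279.0 kJ/mol

Using ΔH = Σ nΔHc°(reactants) − Σ nΔHc°(products):
= [7·(-393.5) + 9·(-285.8) + 1·(-1937.0)] − [2·(-1410.9) + 1·(-4162.9)]
= -279.0 kJ/mol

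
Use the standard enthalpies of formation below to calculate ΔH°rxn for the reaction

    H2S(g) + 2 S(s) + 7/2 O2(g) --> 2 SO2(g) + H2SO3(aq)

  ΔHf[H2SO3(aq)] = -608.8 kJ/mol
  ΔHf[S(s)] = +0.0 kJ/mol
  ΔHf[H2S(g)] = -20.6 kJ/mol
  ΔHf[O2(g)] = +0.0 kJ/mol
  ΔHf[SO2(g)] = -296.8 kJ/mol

ΔH°rxn = -1181.8 kJ/mol

Products: 2·(-296.8) + 1·(-608.8) = -1202.4
Reactants: 1·(-20.6) + 2·(+0.0) + 7/2·(+0.0) = -20.6
ΔH°rxn = (-1202.4) − (-20.6) = -1181.8 kJ/mol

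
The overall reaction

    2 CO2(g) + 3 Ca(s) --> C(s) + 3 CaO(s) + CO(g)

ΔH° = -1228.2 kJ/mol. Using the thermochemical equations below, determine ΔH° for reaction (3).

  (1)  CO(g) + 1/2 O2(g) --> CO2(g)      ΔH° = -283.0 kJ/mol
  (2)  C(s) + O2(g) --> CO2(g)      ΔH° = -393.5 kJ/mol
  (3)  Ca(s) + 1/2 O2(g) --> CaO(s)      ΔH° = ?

ΔH° = -634.9 kJ/mol

(1) reversed (reverse to put CO(g) on the product side): +283.0 kJ/mol
(2) reversed (reverse to put C(s) on the product side): +393.5 kJ/mol
(3) × 3 (scale by 3 for the 3 CaO(s)): contributes 3·x
-1228.2 = (+283.0) + (+393.5) + 3·x
x = (-1228.2 − (+676.5)) / (3) = -634.9 kJ/mol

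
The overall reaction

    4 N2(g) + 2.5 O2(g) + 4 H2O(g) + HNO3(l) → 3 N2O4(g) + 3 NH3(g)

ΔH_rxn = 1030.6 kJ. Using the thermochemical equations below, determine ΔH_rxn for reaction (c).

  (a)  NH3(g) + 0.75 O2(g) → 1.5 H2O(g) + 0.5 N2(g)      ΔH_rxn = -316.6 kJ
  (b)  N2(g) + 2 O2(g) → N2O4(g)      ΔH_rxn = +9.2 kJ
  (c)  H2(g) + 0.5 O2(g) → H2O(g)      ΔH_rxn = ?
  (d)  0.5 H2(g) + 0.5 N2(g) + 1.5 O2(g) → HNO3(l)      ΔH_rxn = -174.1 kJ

(a) reversed and × 3: (-3)·(-316.6) = +949.8 kJ
(b) × 3: (3)·(+9.2) = +27.6 kJ
(c) × 1/2: contributes 1/2·x
(d) reversed: +174.1 kJ
+1030.6 = (+949.8) + (+27.6) + (+174.1) + 1/2·x
x = (+1030.6 − (+1151.5)) / (1/2) = -241.8 kJ

ΔH_rxn = -241.8 kJ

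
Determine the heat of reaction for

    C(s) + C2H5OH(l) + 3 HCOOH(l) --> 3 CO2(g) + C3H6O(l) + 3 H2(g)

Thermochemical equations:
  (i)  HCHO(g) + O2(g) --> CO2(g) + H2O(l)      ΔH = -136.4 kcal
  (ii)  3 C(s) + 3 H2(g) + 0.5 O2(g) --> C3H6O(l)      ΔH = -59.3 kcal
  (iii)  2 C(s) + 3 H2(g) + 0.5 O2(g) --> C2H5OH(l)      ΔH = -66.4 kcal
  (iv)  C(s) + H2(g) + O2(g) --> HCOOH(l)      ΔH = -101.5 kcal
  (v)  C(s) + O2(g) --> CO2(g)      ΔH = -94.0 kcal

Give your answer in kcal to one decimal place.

(i): not needed (H2O(l) appears nowhere else).
(ii) as written (C3H6O(l) already on the product side): -59.3 kcal
(iii) reversed (reverse to put C2H5OH(l) on the reactant side): +66.4 kcal
(iv) reversed and × 3 (HCOOH(l) must end up as a reactant; scale by 3 for the 3 HCOOH(l)): (-3)·(-101.5) = +304.5 kcal
(v) × 3: (3)·(-94.0) = -282.0 kcal
Since enthalpy is a state function, ΔH = (1)·(-59.3) + (-1)·(-66.4) + (-3)·(-101.5) + (3)·(-94.0) = 29.6 kcal

ΔH = 29.6 kcal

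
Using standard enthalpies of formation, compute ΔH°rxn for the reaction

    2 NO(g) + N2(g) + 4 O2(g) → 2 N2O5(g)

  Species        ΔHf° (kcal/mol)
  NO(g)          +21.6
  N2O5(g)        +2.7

ΔH°rxn = -37.8 kcal/mol

Products: 2·(+2.7) = +5.4
Reactants: 2·(+21.6) + 1·(+0.0) + 4·(+0.0) = +43.2
ΔH°rxn = (+5.4) − (+43.2) = -37.8 kcal/mol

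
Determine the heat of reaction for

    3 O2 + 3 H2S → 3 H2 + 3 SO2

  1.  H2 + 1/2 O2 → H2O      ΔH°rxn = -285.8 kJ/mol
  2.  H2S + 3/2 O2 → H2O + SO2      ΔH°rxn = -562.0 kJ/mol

eq. 1 reversed and × 3: (-3)·(-285.8) = +857.4 kJ/mol
eq. 2 × 3: (3)·(-562.0) = -1686.0 kJ/mol
ΔH°rxn = (-3)·(-285.8) + (3)·(-562.0) = -828.6 kJ/mol

ΔH°rxn = -828.6 kJ/mol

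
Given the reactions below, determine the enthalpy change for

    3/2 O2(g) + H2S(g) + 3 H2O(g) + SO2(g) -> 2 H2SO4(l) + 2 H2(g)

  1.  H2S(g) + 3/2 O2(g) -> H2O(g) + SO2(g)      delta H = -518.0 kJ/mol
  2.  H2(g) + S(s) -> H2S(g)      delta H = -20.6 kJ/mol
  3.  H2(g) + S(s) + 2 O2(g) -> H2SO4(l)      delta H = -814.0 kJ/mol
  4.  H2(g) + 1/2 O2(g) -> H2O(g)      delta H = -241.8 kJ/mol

delta H = -585.2 kJ/mol

eq. 1 reversed (reverse to put SO2(g) on the reactant side): +518.0 kJ/mol
eq. 2 reversed and × 2: (-2)·(-20.6) = +41.2 kJ/mol
eq. 3 × 2 (scale by 2 for the 2 H2SO4(l)): (2)·(-814.0) = -1628.0 kJ/mol
eq. 4 reversed and × 2: (-2)·(-241.8) = +483.6 kJ/mol
Combining the equations, delta H = (-1)·(-518.0) + (-2)·(-20.6) + (2)·(-814.0) + (-2)·(-241.8) = -585.2 kJ/mol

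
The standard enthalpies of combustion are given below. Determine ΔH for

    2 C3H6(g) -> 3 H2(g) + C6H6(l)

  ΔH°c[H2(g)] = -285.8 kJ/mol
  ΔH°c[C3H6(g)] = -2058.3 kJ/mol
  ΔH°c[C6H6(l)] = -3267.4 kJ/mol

ΔH = 8.2 kJ/mol

With combustion enthalpies, reactants minus products:
= [2·(-2058.3)] − [3·(-285.8) + 1·(-3267.4)]
= 8.2 kJ/mol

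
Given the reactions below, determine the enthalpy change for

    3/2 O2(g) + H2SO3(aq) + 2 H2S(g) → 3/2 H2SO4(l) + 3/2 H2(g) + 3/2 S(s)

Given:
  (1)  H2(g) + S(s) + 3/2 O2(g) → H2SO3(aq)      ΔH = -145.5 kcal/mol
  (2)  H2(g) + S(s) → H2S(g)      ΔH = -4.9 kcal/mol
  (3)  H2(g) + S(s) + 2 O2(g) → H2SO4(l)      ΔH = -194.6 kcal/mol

ΔH = -136.6 kcal/mol

(1) reversed: +145.5 kcal/mol
(2) reversed and × 2: (-2)·(-4.9) = +9.8 kcal/mol
(3) × 3/2: (3/2)·(-194.6) = -291.9 kcal/mol
ΔH = (-1)·(-145.5) + (-2)·(-4.9) + (3/2)·(-194.6) = -136.6 kcal/mol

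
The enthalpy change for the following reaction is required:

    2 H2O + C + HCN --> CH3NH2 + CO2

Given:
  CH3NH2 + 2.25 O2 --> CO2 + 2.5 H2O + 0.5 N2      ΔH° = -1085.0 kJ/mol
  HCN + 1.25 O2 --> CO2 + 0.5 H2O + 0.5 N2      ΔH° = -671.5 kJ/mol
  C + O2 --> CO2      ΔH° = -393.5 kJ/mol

ΔH° = 20.0 kJ/mol

equation 1 reversed: +1085.0 kJ/mol
equation 2 as written: -671.5 kJ/mol
equation 3 as written: -393.5 kJ/mol
Summing the manipulated equations, ΔH° = (+1085.0) + (-671.5) + (-393.5) = 20.0 kJ/mol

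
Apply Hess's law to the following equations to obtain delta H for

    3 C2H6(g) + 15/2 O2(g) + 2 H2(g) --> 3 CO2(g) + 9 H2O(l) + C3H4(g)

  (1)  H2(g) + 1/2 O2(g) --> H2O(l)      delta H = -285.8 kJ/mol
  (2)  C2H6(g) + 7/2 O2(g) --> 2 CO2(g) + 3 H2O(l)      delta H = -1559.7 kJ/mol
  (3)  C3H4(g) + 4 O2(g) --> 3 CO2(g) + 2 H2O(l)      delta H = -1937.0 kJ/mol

(1) × 2 (scale by 2 for the 2 H2(g)): (2)·(-285.8) = -571.6 kJ/mol
(2) × 3 (scale by 3 for the 3 C2H6(g)): (3)·(-1559.7) = -4679.1 kJ/mol
(3) reversed (C3H4(g) must end up as a product): +1937.0 kJ/mol
Summing the manipulated equations, delta H = (-571.6) + (-4679.1) + (+1937.0) = -3313.7 kJ/mol

delta H = -3313.7 kJ/mol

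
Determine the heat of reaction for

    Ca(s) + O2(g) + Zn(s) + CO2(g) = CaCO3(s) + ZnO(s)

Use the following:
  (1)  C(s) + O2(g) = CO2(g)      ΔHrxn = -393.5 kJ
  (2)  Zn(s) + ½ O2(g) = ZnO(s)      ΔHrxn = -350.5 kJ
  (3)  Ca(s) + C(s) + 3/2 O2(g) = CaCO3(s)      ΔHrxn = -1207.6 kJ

ΔHrxn = -1164.6 kJ

(1) reversed: +393.5 kJ
(2) as written: -350.5 kJ
(3) as written: -1207.6 kJ
Combining the equations, ΔHrxn = (-1)·(-393.5) + (1)·(-350.5) + (1)·(-1207.6) = -1164.6 kJ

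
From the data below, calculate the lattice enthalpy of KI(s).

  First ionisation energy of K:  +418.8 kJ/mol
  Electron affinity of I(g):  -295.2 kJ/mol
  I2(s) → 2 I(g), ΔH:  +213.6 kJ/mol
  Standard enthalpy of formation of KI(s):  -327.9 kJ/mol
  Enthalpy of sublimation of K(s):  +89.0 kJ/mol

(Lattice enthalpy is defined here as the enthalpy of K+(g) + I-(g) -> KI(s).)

ΔHf° = 1·ΔHsub + 1·(ΣIE) + 1/2·D(I2) + 1·EA + U
-327.9 = 1·(+89.0) + 1·(+418.8) + 1/2·(+213.6) + 1·(-295.2) + U
U = -327.9 − (+319.4) = -647.3 kJ/mol

U = -647.3 kJ/mol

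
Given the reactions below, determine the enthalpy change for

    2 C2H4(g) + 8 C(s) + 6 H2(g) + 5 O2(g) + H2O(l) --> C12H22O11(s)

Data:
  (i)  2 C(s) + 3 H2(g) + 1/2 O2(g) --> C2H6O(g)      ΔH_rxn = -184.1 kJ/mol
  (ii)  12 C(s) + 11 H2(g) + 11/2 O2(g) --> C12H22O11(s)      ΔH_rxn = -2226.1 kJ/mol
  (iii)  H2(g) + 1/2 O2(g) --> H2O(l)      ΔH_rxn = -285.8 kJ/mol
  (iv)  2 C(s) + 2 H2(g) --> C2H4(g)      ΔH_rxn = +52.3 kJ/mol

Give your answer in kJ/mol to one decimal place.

ΔH_rxn = -2044.9 kJ/mol

(i): not needed (C2H6O(g) appears nowhere else).
(ii) as written (C12H22O11(s) already on the product side): -2226.1 kJ/mol
(iii) reversed (reverse to put H2O(l) on the reactant side): +285.8 kJ/mol
(iv) reversed and × 2 (reverse to put C2H4(g) on the reactant side; ×2 to match 2 C2H4(g) in the target): (-2)·(+52.3) = -104.6 kJ/mol
Combining the equations, ΔH_rxn = (1)·(-2226.1) + (-1)·(-285.8) + (-2)·(+52.3) = -2044.9 kJ/mol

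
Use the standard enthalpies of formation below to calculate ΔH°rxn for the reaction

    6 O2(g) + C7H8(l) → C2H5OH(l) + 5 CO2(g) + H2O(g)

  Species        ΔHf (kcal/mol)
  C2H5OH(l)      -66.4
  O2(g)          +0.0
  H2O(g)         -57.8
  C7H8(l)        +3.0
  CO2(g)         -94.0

ΔH°rxn = Σ nΔHf°(products) − Σ nΔHf°(reactants).
Products: 1·(-66.4) + 5·(-94.0) + 1·(-57.8) = -594.2
Reactants: 6·(+0.0) + 1·(+3.0) = +3.0
ΔH°rxn = (-594.2) − (+3.0) = -597.2 kcal/mol

ΔH°rxn = -597.2 kcal/mol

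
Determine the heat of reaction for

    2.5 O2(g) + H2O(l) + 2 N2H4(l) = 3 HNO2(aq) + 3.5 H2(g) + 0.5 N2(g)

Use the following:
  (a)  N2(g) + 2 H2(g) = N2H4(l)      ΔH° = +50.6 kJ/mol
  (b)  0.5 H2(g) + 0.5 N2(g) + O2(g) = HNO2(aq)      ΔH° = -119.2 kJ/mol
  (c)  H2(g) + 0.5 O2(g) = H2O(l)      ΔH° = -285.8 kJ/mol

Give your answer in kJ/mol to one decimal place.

ΔH° = -173.0 kJ/mol

(a) reversed and × 2: (-2)·(+50.6) = -101.2 kJ/mol
(b) × 3: (3)·(-119.2) = -357.6 kJ/mol
(c) reversed: +285.8 kJ/mol
ΔH° = (-101.2) + (-357.6) + (+285.8) = -173.0 kJ/mol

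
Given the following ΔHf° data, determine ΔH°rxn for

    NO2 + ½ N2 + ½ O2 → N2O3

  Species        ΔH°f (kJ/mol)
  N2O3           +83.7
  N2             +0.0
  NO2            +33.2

ΔH°rxn = 50.5 kJ/mol

Products: 1·(+83.7) = +83.7
Reactants: 1·(+33.2) + 1/2·(+0.0) + 1/2·(+0.0) = +33.2
ΔH°rxn = (+83.7) − (+33.2) = 50.5 kJ/mol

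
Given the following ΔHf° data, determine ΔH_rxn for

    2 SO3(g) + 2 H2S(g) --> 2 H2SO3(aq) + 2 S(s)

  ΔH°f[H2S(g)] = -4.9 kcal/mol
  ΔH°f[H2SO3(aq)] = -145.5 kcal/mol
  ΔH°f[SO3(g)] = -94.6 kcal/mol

ΔH_rxn = -92.0 kcal/mol

ΔH°rxn = Σ nΔHf°(products) − Σ nΔHf°(reactants).
Products: 2·(-145.5) + 2·(+0.0) = -291.0
Reactants: 2·(-94.6) + 2·(-4.9) = -199.0
ΔH_rxn = (-291.0) − (-199.0) = -92.0 kcal/mol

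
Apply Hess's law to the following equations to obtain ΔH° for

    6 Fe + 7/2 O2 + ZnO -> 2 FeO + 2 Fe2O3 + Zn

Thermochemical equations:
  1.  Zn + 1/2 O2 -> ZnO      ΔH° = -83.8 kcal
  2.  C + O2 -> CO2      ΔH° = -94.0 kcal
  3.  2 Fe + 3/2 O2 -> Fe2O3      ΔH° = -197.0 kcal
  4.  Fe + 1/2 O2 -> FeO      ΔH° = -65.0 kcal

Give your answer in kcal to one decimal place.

ΔH° = -440.2 kcal

eq. 1 reversed: +83.8 kcal
eq. 2: not needed.
eq. 3 × 2: (2)·(-197.0) = -394.0 kcal
eq. 4 × 2: (2)·(-65.0) = -130.0 kcal
ΔH° = (-1)·(-83.8) + (2)·(-197.0) + (2)·(-65.0) = -440.2 kcal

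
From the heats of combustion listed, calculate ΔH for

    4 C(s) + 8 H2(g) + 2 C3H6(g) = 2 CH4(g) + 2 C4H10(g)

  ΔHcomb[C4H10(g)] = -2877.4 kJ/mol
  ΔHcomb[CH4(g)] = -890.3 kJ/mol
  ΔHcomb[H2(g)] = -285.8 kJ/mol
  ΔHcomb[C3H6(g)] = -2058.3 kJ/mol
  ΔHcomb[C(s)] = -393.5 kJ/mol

ΔH = -441.6 kJ/mol

With combustion enthalpies, reactants minus products:
= [4·(-393.5) + 8·(-285.8) + 2·(-2058.3)] − [2·(-890.3) + 2·(-2877.4)]
= -441.6 kJ/mol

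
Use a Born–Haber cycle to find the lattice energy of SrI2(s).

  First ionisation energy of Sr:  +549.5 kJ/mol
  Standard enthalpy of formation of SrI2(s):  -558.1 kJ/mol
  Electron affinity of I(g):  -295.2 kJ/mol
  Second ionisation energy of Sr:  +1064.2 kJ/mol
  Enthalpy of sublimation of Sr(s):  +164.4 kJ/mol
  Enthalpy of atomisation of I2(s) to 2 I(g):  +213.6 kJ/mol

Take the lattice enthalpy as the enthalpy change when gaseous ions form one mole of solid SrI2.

U = -1959.4 kJ/mol

ΔHf° = 1·ΔHsub + 1·(ΣIE) + 1·D(I2) + 2·EA + U
-558.1 = 1·(+164.4) + 1·(+1613.7) + 1·(+213.6) + 2·(-295.2) + U
U = -558.1 − (+1401.3) = -1959.4 kJ/mol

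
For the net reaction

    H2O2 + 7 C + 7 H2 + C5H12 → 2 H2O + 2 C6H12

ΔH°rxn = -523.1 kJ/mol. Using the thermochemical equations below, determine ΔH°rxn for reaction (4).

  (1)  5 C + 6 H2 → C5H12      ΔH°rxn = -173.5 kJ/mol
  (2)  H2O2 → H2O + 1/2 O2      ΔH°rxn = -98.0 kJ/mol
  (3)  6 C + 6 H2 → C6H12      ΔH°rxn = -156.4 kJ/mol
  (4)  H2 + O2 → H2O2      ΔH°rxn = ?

(1) reversed: +173.5 kJ/mol
(2) × 2: (2)·(-98.0) = -196.0 kJ/mol
(3) × 2: (2)·(-156.4) = -312.8 kJ/mol
(4) as written: contributes x
-523.1 = (+173.5) + (-196.0) + (-312.8) + x
x = (-523.1 − (-335.3)) / (1) = -187.8 kJ/mol

ΔH°rxn = -187.8 kJ/mol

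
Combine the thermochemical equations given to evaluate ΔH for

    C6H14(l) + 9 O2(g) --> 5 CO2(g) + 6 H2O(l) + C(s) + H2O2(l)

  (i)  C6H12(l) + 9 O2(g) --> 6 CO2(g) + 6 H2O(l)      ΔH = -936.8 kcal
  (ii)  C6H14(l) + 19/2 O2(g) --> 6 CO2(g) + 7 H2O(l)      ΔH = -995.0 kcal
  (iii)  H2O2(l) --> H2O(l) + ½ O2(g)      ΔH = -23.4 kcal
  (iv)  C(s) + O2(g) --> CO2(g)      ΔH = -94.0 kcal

(i): not needed (C6H12(l) appears nowhere else).
(ii) as written (C6H14(l) already on the reactant side): -995.0 kcal
(iii) reversed (H2O2(l) must end up as a product): +23.4 kcal
(iv) reversed (reverse to put C(s) on the product side): +94.0 kcal
Summing the manipulated equations, ΔH = (1)·(-995.0) + (-1)·(-23.4) + (-1)·(-94.0) = -877.6 kcal

ΔH = -877.6 kcal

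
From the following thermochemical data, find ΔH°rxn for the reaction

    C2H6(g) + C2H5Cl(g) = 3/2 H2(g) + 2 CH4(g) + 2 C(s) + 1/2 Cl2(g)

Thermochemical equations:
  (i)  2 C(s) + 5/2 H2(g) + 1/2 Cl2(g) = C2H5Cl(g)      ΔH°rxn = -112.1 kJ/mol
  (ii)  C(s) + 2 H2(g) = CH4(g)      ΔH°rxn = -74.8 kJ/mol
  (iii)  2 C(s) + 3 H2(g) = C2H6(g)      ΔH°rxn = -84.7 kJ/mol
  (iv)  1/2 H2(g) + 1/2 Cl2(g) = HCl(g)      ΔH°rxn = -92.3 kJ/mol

(i) reversed: +112.1 kJ/mol
(ii) × 2: (2)·(-74.8) = -149.6 kJ/mol
(iii) reversed: +84.7 kJ/mol
(iv): not needed.
ΔH°rxn = (-1)·(-112.1) + (2)·(-74.8) + (-1)·(-84.7) = 47.2 kJ/mol

ΔH°rxn = 47.2 kJ/mol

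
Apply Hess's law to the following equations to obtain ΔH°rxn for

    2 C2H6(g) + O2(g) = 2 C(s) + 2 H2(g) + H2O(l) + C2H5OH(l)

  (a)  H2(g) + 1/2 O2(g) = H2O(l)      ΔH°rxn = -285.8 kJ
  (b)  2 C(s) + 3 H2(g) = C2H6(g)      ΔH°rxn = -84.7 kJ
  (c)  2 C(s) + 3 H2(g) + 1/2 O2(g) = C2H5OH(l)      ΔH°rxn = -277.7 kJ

(a) as written: -285.8 kJ
(b) reversed and × 2: (-2)·(-84.7) = +169.4 kJ
(c) as written: -277.7 kJ
ΔH°rxn = (-285.8) + (+169.4) + (-277.7) = -394.1 kJ

ΔH°rxn = -394.1 kJ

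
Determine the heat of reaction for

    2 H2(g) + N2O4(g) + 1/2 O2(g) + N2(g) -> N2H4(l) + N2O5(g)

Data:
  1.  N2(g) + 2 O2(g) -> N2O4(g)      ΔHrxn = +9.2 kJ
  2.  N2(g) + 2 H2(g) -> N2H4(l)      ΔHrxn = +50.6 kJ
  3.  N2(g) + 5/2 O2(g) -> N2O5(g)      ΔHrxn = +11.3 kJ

ΔHrxn = 52.7 kJ

eq. 1 reversed (reverse to put N2O4(g) on the reactant side): -9.2 kJ
eq. 2 as written (N2H4(l) already on the product side): +50.6 kJ
eq. 3 as written (N2O5(g) already on the product side): +11.3 kJ
By Hess's law, ΔHrxn = (-9.2) + (+50.6) + (+11.3) = 52.7 kJ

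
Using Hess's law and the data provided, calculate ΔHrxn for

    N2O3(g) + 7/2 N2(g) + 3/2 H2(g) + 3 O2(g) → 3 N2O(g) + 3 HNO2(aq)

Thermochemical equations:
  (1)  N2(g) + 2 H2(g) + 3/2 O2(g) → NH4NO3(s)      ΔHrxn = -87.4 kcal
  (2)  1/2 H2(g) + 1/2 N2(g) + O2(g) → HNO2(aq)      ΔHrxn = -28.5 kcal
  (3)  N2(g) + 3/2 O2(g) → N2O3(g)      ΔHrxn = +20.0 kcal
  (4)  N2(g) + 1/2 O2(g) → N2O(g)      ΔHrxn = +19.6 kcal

ΔHrxn = -46.7 kcal

(1): not needed.
(2) × 3: (3)·(-28.5) = -85.5 kcal
(3) reversed: -20.0 kcal
(4) × 3: (3)·(+19.6) = +58.8 kcal
By Hess's law, ΔHrxn = (3)·(-28.5) + (-1)·(+20.0) + (3)·(+19.6) = -46.7 kcal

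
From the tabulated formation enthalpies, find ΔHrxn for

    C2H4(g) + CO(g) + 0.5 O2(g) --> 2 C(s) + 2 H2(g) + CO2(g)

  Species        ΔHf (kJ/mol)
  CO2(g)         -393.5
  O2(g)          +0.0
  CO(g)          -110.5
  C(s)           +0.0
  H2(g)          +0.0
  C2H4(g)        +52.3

ΔHrxn = -335.3 kJ/mol

Products: 2·(+0.0) + 2·(+0.0) + 1·(-393.5) = -393.5
Reactants: 1·(+52.3) + 1·(-110.5) + 1/2·(+0.0) = -58.2
ΔHrxn = (-393.5) − (-58.2) = -335.3 kJ/mol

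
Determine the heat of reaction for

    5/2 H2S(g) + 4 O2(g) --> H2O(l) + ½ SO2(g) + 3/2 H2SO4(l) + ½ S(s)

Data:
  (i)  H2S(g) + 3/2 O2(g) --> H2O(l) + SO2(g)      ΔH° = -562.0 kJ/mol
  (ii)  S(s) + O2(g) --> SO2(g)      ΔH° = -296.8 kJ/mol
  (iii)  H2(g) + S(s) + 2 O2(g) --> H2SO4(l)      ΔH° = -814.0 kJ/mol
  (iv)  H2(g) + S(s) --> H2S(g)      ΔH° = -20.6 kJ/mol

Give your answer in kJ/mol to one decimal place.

ΔH° = -1603.7 kJ/mol

(i) as written (H2O(l) already on the product side): -562.0 kJ/mol
(ii) reversed and × 1/2: (-1/2)·(-296.8) = +148.4 kJ/mol
(iii) × 3/2 (×3/2 to match 3/2 H2SO4(l) in the target): (3/2)·(-814.0) = -1221.0 kJ/mol
(iv) reversed and × 3/2: (-3/2)·(-20.6) = +30.9 kJ/mol
ΔH° = (1)·(-562.0) + (-1/2)·(-296.8) + (3/2)·(-814.0) + (-3/2)·(-20.6) = -1603.7 kJ/mol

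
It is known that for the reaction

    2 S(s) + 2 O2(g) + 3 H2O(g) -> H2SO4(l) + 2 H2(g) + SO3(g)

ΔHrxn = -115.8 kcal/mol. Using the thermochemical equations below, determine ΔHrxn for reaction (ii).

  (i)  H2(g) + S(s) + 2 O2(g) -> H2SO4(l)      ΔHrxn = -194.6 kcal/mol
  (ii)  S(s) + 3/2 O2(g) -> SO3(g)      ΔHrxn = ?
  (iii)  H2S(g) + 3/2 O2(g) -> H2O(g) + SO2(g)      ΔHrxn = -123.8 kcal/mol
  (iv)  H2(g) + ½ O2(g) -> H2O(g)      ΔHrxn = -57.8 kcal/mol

ΔHrxn = -94.6 kcal/mol

(i) as written (H2SO4(l) already on the product side): -194.6 kcal/mol
(ii) as written (SO3(g) already on the product side): contributes x
(iii): not needed (SO2(g) appears nowhere else).
(iv) reversed and × 3: (-3)·(-57.8) = +173.4 kcal/mol
-115.8 = (-194.6) + (+173.4) + x
x = (-115.8 − (-21.2)) / (1) = -94.6 kcal/mol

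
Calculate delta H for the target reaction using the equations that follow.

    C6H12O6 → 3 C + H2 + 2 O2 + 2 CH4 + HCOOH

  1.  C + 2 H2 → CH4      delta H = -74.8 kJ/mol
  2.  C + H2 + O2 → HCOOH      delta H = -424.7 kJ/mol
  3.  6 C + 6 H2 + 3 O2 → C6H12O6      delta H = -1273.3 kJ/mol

delta H = 699.0 kJ/mol

eq. 1 × 2 (×2 to match 2 CH4 in the target): (2)·(-74.8) = -149.6 kJ/mol
eq. 2 as written (HCOOH already on the product side): -424.7 kJ/mol
eq. 3 reversed (reverse to put C6H12O6 on the reactant side): +1273.3 kJ/mol
delta H = (2)·(-74.8) + (1)·(-424.7) + (-1)·(-1273.3) = 699.0 kJ/mol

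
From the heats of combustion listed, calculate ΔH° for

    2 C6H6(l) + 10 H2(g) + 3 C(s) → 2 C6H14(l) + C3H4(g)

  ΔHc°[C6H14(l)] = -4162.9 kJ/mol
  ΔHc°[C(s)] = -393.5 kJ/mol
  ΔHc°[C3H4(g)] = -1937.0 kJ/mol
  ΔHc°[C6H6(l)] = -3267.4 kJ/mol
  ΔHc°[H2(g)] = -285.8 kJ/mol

With combustion enthalpies, reactants minus products:
= [2·(-3267.4) + 10·(-285.8) + 3·(-393.5)] − [2·(-4162.9) + 1·(-1937.0)]
= -310.5 kJ/mol

ΔH° = -310.5 kJ/mol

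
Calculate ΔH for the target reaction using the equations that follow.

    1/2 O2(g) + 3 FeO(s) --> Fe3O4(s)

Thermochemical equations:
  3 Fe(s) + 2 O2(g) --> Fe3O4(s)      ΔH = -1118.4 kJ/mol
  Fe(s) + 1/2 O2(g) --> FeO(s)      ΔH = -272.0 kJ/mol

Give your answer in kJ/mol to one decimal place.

equation 1 as written (Fe3O4(s) already on the product side): -1118.4 kJ/mol
equation 2 reversed and × 3 (reverse to put FeO(s) on the reactant side; ×3 to match 3 FeO(s) in the target): (-3)·(-272.0) = +816.0 kJ/mol
By Hess's law, ΔH = (1)·(-1118.4) + (-3)·(-272.0) = -302.4 kJ/mol

ΔH = -302.4 kJ/mol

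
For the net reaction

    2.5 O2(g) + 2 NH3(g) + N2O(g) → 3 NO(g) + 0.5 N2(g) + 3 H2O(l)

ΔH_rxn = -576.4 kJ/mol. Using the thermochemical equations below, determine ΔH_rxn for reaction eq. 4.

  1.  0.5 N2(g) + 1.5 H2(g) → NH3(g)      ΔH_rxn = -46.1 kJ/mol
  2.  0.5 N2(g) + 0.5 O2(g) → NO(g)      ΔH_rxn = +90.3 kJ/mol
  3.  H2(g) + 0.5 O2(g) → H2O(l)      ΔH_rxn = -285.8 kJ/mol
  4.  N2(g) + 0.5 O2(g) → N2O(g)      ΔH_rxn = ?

eq. 1 reversed and × 2 (NH3(g) must end up as a reactant; scale by 2 for the 2 NH3(g)): (-2)·(-46.1) = +92.2 kJ/mol
eq. 2 × 3 (×3 to match 3 NO(g) in the target): (3)·(+90.3) = +270.9 kJ/mol
eq. 3 × 3 (×3 to match 3 H2O(l) in the target): (3)·(-285.8) = -857.4 kJ/mol
eq. 4 reversed (reverse to put N2O(g) on the reactant side): contributes −x
-576.4 = (+92.2) + (+270.9) + (-857.4) − x
x = (-576.4 − (-494.3)) / (-1) = 82.1 kJ/mol

ΔH_rxn = 82.1 kJ/mol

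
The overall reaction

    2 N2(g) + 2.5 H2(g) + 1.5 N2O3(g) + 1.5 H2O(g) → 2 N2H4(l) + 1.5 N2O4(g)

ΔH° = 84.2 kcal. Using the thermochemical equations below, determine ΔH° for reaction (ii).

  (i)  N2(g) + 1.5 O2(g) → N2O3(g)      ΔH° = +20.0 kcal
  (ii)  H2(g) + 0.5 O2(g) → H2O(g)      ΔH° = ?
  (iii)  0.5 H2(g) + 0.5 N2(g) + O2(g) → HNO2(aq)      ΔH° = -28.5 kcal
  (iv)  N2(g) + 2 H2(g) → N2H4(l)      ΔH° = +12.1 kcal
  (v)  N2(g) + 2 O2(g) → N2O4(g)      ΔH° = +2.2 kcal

ΔH° = -57.8 kcal

(i) reversed and × 3/2: (-3/2)·(+20.0) = -30.0 kcal
(ii) reversed and × 3/2: contributes −3/2·x
(iii): not needed.
(iv) × 2: (2)·(+12.1) = +24.2 kcal
(v) × 3/2: (3/2)·(+2.2) = +3.3 kcal
+84.2 = (-30.0) + (+24.2) + (+3.3) − 3/2·x
x = (+84.2 − (-2.5)) / (-3/2) = -57.8 kcal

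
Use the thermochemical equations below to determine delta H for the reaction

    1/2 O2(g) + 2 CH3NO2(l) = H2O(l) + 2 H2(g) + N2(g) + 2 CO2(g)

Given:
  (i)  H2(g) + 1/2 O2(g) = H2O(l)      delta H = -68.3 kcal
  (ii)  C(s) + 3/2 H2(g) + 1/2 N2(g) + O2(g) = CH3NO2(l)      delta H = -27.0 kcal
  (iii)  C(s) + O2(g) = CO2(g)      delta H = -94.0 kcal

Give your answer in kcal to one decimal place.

(i) as written: -68.3 kcal
(ii) reversed and × 2: (-2)·(-27.0) = +54.0 kcal
(iii) × 2: (2)·(-94.0) = -188.0 kcal
delta H = (-68.3) + (+54.0) + (-188.0) = -202.3 kcal

delta H = -202.3 kcal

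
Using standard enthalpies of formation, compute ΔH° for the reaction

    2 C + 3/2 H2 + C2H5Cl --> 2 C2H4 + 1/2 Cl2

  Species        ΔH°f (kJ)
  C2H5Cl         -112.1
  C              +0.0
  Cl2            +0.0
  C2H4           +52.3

Products: 2·(+52.3) + 1/2·(+0.0) = +104.6
Reactants: 2·(+0.0) + 3/2·(+0.0) + 1·(-112.1) = -112.1
ΔH° = (+104.6) − (-112.1) = 216.7 kJ

ΔH° = 216.7 kJ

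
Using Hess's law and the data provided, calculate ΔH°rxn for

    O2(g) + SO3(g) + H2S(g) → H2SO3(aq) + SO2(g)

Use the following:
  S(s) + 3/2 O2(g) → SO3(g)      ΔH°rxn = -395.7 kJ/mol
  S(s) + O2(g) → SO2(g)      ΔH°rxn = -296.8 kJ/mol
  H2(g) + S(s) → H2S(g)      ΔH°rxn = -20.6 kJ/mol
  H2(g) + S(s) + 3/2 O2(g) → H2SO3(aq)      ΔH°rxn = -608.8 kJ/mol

equation 1 reversed: +395.7 kJ/mol
equation 2 as written: -296.8 kJ/mol
equation 3 reversed: +20.6 kJ/mol
equation 4 as written: -608.8 kJ/mol
By Hess's law, ΔH°rxn = (+395.7) + (-296.8) + (+20.6) + (-608.8) = -489.3 kJ/mol

ΔH°rxn = -489.3 kJ/mol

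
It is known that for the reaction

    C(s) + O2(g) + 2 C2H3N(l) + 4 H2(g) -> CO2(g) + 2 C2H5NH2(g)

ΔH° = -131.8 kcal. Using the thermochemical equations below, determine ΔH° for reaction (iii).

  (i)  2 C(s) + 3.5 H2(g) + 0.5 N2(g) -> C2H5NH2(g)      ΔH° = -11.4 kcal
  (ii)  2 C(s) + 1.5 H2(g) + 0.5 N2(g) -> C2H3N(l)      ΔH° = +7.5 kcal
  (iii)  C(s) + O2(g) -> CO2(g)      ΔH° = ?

ΔH° = -94.0 kcal

(i) × 2: (2)·(-11.4) = -22.8 kcal
(ii) reversed and × 2: (-2)·(+7.5) = -15.0 kcal
(iii) as written: contributes x
-131.8 = (-22.8) + (-15.0) + x
x = (-131.8 − (-37.8)) / (1) = -94.0 kcal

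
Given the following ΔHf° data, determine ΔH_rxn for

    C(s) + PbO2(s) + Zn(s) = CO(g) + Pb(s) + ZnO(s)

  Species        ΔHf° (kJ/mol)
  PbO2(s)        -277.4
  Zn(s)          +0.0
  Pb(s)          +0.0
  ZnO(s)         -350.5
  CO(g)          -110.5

ΔH_rxn = -183.6 kJ/mol

Products: 1·(-110.5) + 1·(+0.0) + 1·(-350.5) = -461.0
Reactants: 1·(+0.0) + 1·(-277.4) + 1·(+0.0) = -277.4
ΔH_rxn = (-461.0) − (-277.4) = -183.6 kJ/mol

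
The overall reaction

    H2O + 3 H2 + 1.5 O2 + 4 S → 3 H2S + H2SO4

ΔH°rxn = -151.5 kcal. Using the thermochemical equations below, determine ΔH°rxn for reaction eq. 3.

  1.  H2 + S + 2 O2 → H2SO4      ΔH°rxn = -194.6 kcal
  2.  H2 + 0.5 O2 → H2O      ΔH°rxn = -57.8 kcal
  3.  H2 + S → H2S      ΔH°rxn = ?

ΔH°rxn = -4.9 kcal

eq. 1 as written: -194.6 kcal
eq. 2 reversed: +57.8 kcal
eq. 3 × 3: contributes 3·x
-151.5 = (-194.6) + (+57.8) + 3·x
x = (-151.5 − (-136.8)) / (3) = -4.9 kcal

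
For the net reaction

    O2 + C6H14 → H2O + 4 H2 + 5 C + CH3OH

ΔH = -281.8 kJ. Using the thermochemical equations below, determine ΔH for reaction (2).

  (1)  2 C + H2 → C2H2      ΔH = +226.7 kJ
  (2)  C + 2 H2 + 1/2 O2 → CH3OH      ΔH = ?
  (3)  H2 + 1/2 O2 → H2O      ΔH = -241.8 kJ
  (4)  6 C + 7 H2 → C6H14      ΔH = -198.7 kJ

ΔH = -238.7 kJ

(1): not needed.
(2) as written: contributes x
(3) as written: -241.8 kJ
(4) reversed: +198.7 kJ
-281.8 = (-241.8) + (+198.7) + x
x = (-281.8 − (-43.1)) / (1) = -238.7 kJ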